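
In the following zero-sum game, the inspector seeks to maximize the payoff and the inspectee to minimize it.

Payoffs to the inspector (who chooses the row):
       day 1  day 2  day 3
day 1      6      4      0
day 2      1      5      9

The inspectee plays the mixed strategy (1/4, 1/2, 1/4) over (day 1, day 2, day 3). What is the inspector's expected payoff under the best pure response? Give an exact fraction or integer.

5

day 1: (6)·(1/4) + (4)·(1/2) + (0)·(1/4) = 7/2.
day 2: (1)·(1/4) + (5)·(1/2) + (9)·(1/4) = 5.
The best pure response is day 2 with expected payoff 5.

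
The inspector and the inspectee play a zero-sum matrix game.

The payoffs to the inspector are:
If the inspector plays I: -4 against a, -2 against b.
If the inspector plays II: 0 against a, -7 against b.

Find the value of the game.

-28/9

Row minima are -4 and -7, so the inspector's maximin is -4; column maxima are 0 and -2, so the inspectee's minimax is -2. These differ, so the equilibrium is in mixed strategies.
Let the inspector play I with probability p. The inspectee is indifferent when −4p = −2p − 7(1−p), giving p = 7/9.
Let the inspectee play a with probability q. The inspector is indifferent when −4q − 2(1−q) = −7(1−q), giving q = 5/9.
The value is -4·(5/9) + (-2)·(4/9) = -28/9.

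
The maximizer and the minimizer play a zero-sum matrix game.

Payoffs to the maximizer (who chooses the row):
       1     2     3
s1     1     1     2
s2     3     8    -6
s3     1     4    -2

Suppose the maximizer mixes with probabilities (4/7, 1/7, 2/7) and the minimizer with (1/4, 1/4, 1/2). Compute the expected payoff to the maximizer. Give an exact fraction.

25/28

Against (1/4, 1/4, 1/2), each row's expected payoff is s1: 3/2; s2: -1/4; s3: 1/4.
Taking the (4/7, 1/7, 2/7)-weighted average: (4/7)·(3/2) + (1/7)·(-1/4) + (2/7)·(1/4) = 25/28.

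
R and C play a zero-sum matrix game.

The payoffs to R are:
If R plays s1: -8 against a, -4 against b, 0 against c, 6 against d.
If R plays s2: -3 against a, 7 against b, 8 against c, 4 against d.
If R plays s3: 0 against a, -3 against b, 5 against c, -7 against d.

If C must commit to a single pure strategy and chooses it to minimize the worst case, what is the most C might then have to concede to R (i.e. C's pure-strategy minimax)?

The worst case (largest entry) in each column is a: 0, b: 7, c: 8, d: 6.
The best (smallest) of these is 0.

0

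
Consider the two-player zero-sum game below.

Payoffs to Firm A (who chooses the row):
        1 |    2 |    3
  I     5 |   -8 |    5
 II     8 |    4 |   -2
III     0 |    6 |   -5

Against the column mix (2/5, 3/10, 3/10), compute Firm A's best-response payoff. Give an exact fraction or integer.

19/5

I: (5)·(2/5) + (-8)·(3/10) + (5)·(3/10) = 11/10.
II: (8)·(2/5) + (4)·(3/10) + (-2)·(3/10) = 19/5.
III: (0)·(2/5) + (6)·(3/10) + (-5)·(3/10) = 3/10.
The best pure response is II with expected payoff 19/5.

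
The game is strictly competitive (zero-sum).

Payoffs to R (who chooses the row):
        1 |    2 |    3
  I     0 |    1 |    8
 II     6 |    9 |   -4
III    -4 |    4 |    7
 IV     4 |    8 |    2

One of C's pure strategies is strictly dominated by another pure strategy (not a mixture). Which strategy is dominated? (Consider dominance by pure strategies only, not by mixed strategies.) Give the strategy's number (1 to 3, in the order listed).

C prefers columns that give R less. Compare 2 with 1: 0 < 1, 6 < 9, -4 < 4, 4 < 8.
So 1 strictly dominates 2 for C; 2 is strictly dominated.

2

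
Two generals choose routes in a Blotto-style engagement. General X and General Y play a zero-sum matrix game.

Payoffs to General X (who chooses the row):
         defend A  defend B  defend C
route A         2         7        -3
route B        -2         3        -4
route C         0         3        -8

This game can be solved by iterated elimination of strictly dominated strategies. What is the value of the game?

Row route C is strictly dominated by row route A (2>0, 7>3, -3>-8); eliminate route C.
Row route B is strictly dominated by row route A (2>-2, 7>3, -3>-4); eliminate route B.
Column defend B is strictly dominated by defend A for General Y (2<7); eliminate defend B.
Column defend A is strictly dominated by defend C for General Y (-3<2); eliminate defend A.
Only (route A, defend C) remains, with payoff -3.

-3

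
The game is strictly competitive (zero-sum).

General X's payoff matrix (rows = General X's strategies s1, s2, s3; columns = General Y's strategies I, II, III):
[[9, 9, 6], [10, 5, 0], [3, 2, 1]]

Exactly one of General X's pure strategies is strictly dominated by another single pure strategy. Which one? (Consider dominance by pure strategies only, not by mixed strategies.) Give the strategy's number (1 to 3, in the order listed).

Compare s3 with s1: 9 > 3, 9 > 2, 6 > 1.
So s1 strictly dominates s3 for General X; s3 is strictly dominated.

3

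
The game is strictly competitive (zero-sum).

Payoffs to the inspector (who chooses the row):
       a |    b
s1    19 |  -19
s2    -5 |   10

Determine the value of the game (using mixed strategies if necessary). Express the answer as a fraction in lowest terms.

Row minima are -19 and -5, so the inspector's maximin is -5; column maxima are 19 and 10, so the inspectee's minimax is 10. These differ, so the equilibrium is in mixed strategies.
Let the inspector play s1 with probability p. The inspectee is indifferent when 19p − 5(1−p) = −19p + 10(1−p), giving p = 15/53.
Let the inspectee play a with probability q. The inspector is indifferent when 19q − 19(1−q) = −5q + 10(1−q), giving q = 29/53.
The value is 19·(29/53) + (-19)·(24/53) = 95/53.

95/53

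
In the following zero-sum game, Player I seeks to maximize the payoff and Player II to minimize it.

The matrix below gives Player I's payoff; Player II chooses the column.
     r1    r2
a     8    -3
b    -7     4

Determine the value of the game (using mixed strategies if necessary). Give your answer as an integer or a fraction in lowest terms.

1/2

Row minima are -3 and -7, so Player I's maximin is -3; column maxima are 8 and 4, so Player II's minimax is 4. These differ, so the equilibrium is in mixed strategies.
Let Player I play a with probability p. Player II is indifferent when 8p − 7(1−p) = −3p + 4(1−p), giving p = 1/2.
Let Player II play r1 with probability q. Player I is indifferent when 8q − 3(1−q) = −7q + 4(1−q), giving q = 7/22.
The value is 8·(7/22) + (-3)·(15/22) = 1/2.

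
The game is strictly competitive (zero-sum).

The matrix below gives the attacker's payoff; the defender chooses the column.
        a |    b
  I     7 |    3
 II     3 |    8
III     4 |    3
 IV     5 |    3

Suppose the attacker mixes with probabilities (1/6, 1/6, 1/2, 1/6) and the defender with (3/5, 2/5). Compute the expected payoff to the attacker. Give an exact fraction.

Against (3/5, 2/5), each row's expected payoff is I: 27/5; II: 5; III: 18/5; IV: 21/5.
Taking the (1/6, 1/6, 1/2, 1/6)-weighted average: (1/6)·(27/5) + (1/6)·(5) + (1/2)·(18/5) + (1/6)·(21/5) = 127/30.

127/30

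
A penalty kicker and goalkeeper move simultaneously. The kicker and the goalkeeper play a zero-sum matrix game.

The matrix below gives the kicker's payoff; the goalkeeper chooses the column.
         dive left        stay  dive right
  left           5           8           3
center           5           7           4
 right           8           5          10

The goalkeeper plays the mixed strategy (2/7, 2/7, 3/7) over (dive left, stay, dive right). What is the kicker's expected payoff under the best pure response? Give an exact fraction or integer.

8

left: (5)·(2/7) + (8)·(2/7) + (3)·(3/7) = 5.
center: (5)·(2/7) + (7)·(2/7) + (4)·(3/7) = 36/7.
right: (8)·(2/7) + (5)·(2/7) + (10)·(3/7) = 8.
The best pure response is right with expected payoff 8.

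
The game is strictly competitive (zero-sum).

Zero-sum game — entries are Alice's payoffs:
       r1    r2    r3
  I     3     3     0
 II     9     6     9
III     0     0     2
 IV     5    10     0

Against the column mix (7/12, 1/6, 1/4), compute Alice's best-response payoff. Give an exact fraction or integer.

I: (3)·(7/12) + (3)·(1/6) + (0)·(1/4) = 9/4.
II: (9)·(7/12) + (6)·(1/6) + (9)·(1/4) = 17/2.
III: (0)·(7/12) + (0)·(1/6) + (2)·(1/4) = 1/2.
IV: (5)·(7/12) + (10)·(1/6) + (0)·(1/4) = 55/12.
The best pure response is II with expected payoff 17/2.

17/2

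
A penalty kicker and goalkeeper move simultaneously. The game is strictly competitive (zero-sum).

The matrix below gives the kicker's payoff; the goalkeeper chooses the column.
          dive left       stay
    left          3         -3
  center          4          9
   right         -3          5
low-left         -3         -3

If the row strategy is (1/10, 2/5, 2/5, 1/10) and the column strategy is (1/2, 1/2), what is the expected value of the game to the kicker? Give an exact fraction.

27/10

Against (1/2, 1/2), each row's expected payoff is left: 0; center: 13/2; right: 1; low-left: -3.
Taking the (1/10, 2/5, 2/5, 1/10)-weighted average: (1/10)·(0) + (2/5)·(13/2) + (2/5)·(1) + (1/10)·(-3) = 27/10.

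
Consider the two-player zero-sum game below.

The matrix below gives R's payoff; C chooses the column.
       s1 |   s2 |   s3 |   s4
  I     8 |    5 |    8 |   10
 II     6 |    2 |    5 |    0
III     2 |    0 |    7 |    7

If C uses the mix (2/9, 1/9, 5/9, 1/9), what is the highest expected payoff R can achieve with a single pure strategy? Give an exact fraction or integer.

71/9

I: (8)·(2/9) + (5)·(1/9) + (8)·(5/9) + (10)·(1/9) = 71/9.
II: (6)·(2/9) + (2)·(1/9) + (5)·(5/9) + (0)·(1/9) = 13/3.
III: (2)·(2/9) + (0)·(1/9) + (7)·(5/9) + (7)·(1/9) = 46/9.
The best pure response is I with expected payoff 71/9.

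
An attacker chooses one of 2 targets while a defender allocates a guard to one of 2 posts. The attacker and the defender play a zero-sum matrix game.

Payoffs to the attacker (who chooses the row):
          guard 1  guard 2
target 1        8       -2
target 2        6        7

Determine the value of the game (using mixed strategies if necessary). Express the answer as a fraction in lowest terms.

68/11

Row minima are -2 and 6, so the attacker's maximin is 6; column maxima are 8 and 7, so the defender's minimax is 7. These differ, so the equilibrium is in mixed strategies.
Let the attacker play target 1 with probability p. The defender is indifferent when 8p + 6(1−p) = −2p + 7(1−p), giving p = 1/11.
Let the defender play guard 1 with probability q. The attacker is indifferent when 8q − 2(1−q) = 6q + 7(1−q), giving q = 9/11.
The value is 8·(9/11) + (-2)·(2/11) = 68/11.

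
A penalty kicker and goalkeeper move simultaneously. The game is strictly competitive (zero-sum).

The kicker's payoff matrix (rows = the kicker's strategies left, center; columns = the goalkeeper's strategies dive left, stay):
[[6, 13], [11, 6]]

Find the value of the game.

Row minima are 6 and 6, so the kicker's maximin is 6; column maxima are 11 and 13, so the goalkeeper's minimax is 11. These differ, so the equilibrium is in mixed strategies.
Let the kicker play left with probability p. The goalkeeper is indifferent when 6p + 11(1−p) = 13p + 6(1−p), giving p = 5/12.
Let the goalkeeper play dive left with probability q. The kicker is indifferent when 6q + 13(1−q) = 11q + 6(1−q), giving q = 7/12.
The value is 6·(7/12) + (13)·(5/12) = 107/12.

107/12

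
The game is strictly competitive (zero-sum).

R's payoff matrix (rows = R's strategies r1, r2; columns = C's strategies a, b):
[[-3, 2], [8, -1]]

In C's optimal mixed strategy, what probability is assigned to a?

3/14

Row minima are -3 and -1, so R's maximin is -1; column maxima are 8 and 2, so C's minimax is 2. These differ, so the equilibrium is in mixed strategies.
Let C play a with probability q. R is indifferent when −3q + 2(1−q) = 8q − (1−q), giving q = 3/14.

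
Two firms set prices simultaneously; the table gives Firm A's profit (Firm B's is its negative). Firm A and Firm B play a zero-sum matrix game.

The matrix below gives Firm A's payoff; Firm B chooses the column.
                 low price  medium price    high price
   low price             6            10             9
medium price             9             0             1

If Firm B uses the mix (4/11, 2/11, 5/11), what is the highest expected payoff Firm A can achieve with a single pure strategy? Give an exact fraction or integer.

low price: (6)·(4/11) + (10)·(2/11) + (9)·(5/11) = 89/11.
medium price: (9)·(4/11) + (0)·(2/11) + (1)·(5/11) = 41/11.
The best pure response is low price with expected payoff 89/11.

89/11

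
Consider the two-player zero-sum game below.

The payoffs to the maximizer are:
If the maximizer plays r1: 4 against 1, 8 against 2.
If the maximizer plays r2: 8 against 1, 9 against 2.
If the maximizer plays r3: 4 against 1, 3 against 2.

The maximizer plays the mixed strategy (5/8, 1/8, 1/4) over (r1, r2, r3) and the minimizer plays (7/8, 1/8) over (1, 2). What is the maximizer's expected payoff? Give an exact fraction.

Against (7/8, 1/8), each row's expected payoff is r1: 9/2; r2: 65/8; r3: 31/8.
Taking the (5/8, 1/8, 1/4)-weighted average: (5/8)·(9/2) + (1/8)·(65/8) + (1/4)·(31/8) = 307/64.

307/64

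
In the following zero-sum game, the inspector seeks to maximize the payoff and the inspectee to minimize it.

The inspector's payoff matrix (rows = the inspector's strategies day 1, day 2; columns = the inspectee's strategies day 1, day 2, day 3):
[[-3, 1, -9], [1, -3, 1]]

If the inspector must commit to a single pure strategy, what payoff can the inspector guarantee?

-3

The worst-case payoff for each row is day 1: -9, day 2: -3.
The best of these is -3.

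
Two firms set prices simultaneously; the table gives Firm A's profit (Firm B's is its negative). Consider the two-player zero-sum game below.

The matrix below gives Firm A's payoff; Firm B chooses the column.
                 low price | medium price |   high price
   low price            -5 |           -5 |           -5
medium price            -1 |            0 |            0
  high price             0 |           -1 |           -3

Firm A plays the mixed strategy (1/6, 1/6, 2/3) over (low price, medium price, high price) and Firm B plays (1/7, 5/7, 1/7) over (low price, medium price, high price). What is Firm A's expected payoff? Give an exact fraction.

-34/21

Against (1/7, 5/7, 1/7), each row's expected payoff is low price: -5; medium price: -1/7; high price: -8/7.
Taking the (1/6, 1/6, 2/3)-weighted average: (1/6)·(-5) + (1/6)·(-1/7) + (2/3)·(-8/7) = -34/21.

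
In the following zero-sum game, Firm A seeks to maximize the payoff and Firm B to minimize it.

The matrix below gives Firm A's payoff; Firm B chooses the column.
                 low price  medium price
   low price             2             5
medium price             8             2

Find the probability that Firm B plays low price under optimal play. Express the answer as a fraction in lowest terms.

1/3

Row minima are 2 and 2, so Firm A's maximin is 2; column maxima are 8 and 5, so Firm B's minimax is 5. These differ, so the equilibrium is in mixed strategies.
Let Firm B play low price with probability q. Firm A is indifferent when 2q + 5(1−q) = 8q + 2(1−q), giving q = 1/3.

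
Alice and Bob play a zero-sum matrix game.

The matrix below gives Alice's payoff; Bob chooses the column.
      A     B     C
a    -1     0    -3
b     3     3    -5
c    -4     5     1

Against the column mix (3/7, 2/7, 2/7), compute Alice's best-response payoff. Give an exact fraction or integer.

a: (-1)·(3/7) + (0)·(2/7) + (-3)·(2/7) = -9/7.
b: (3)·(3/7) + (3)·(2/7) + (-5)·(2/7) = 5/7.
c: (-4)·(3/7) + (5)·(2/7) + (1)·(2/7) = 0.
The best pure response is b with expected payoff 5/7.

5/7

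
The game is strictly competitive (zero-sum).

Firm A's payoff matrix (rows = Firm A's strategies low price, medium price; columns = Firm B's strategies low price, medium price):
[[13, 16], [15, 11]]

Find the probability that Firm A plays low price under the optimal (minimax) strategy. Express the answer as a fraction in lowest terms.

4/7

Row minima are 13 and 11, so Firm A's maximin is 13; column maxima are 15 and 16, so Firm B's minimax is 15. These differ, so the equilibrium is in mixed strategies.
Let Firm A play low price with probability p. Firm B is indifferent when 13p + 15(1−p) = 16p + 11(1−p), giving p = 4/7.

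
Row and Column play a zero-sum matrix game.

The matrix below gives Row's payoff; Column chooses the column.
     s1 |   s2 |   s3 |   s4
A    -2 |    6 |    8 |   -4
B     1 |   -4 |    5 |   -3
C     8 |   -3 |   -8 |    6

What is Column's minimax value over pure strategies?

6

The worst case (largest entry) in each column is s1: 8, s2: 6, s3: 8, s4: 6.
The best (smallest) of these is 6.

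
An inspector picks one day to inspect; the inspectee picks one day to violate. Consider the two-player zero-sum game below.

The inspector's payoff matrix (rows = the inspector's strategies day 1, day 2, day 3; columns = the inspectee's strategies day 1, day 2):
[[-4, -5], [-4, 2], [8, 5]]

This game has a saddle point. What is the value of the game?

Row minima: -5, -4, 5 → the inspector's maximin is 5.
Column maxima: 8, 5 → the inspectee's minimax is 5.
They coincide at (day 3, day 2), so the value is 5.

5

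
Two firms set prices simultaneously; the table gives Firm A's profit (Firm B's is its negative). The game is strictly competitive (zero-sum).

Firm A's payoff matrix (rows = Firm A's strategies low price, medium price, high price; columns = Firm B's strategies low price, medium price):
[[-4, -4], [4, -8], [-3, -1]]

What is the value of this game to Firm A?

-2

Row low price is strictly dominated by row high price, so Firm A never plays it.
The remaining 2×2 game on (medium price, high price) × (low price, medium price) has no saddle point. Let Firm A play medium price with probability p; indifference gives 4p − 3(1−p) = −8p − (1−p), so p = 1/7.
Similarly Firm B's optimal q on low price is 1/2, and the value is 4·(1/2) + (-8)·(1/2) = -2.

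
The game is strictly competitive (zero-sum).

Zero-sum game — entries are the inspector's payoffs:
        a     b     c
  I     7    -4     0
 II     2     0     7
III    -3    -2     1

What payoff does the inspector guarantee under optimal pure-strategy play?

0

Row minima: -4, 0, -3 → the inspector's maximin is 0.
Column maxima: 7, 0, 7 → the inspectee's minimax is 0.
They coincide at (II, b), so the value is 0.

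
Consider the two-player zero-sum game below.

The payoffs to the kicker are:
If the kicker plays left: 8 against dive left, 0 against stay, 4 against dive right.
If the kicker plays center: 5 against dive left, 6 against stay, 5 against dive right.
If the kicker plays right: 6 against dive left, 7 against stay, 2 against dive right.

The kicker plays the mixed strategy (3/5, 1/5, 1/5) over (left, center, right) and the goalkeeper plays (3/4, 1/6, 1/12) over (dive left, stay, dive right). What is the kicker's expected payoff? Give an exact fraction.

6

Against (3/4, 1/6, 1/12), each row's expected payoff is left: 19/3; center: 31/6; right: 35/6.
Taking the (3/5, 1/5, 1/5)-weighted average: (3/5)·(19/3) + (1/5)·(31/6) + (1/5)·(35/6) = 6.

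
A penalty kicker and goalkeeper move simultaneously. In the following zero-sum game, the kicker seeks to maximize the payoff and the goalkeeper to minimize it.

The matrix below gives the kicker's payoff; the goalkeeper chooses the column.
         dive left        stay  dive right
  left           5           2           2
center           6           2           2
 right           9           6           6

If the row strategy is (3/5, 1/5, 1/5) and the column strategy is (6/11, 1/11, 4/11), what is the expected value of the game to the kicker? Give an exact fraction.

50/11

Against (6/11, 1/11, 4/11), each row's expected payoff is left: 40/11; center: 46/11; right: 84/11.
Taking the (3/5, 1/5, 1/5)-weighted average: (3/5)·(40/11) + (1/5)·(46/11) + (1/5)·(84/11) = 50/11.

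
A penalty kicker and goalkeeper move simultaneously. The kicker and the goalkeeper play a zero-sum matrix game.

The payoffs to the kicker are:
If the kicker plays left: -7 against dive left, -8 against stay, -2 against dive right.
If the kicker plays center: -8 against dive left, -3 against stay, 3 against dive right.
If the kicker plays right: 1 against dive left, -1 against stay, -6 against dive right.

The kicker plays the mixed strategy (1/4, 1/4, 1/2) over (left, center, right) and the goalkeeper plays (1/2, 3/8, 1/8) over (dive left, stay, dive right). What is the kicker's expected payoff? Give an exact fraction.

Against (1/2, 3/8, 1/8), each row's expected payoff is left: -27/4; center: -19/4; right: -5/8.
Taking the (1/4, 1/4, 1/2)-weighted average: (1/4)·(-27/4) + (1/4)·(-19/4) + (1/2)·(-5/8) = -51/16.

-51/16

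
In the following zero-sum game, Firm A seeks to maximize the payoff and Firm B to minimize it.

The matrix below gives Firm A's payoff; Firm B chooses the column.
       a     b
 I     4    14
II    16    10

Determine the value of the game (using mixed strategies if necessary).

Row minima are 4 and 10, so Firm A's maximin is 10; column maxima are 16 and 14, so Firm B's minimax is 14. These differ, so the equilibrium is in mixed strategies.
Let Firm A play I with probability p. Firm B is indifferent when 4p + 16(1−p) = 14p + 10(1−p), giving p = 3/8.
Let Firm B play a with probability q. Firm A is indifferent when 4q + 14(1−q) = 16q + 10(1−q), giving q = 1/4.
The value is 4·(1/4) + (14)·(3/4) = 23/2.

23/2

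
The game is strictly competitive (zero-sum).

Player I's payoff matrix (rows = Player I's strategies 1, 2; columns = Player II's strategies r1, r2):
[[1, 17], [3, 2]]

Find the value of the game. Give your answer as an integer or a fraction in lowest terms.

49/17

Row minima are 1 and 2, so Player I's maximin is 2; column maxima are 3 and 17, so Player II's minimax is 3. These differ, so the equilibrium is in mixed strategies.
Let Player I play 1 with probability p. Player II is indifferent when p + 3(1−p) = 17p + 2(1−p), giving p = 1/17.
Let Player II play r1 with probability q. Player I is indifferent when q + 17(1−q) = 3q + 2(1−q), giving q = 15/17.
The value is 1·(15/17) + (17)·(2/17) = 49/17.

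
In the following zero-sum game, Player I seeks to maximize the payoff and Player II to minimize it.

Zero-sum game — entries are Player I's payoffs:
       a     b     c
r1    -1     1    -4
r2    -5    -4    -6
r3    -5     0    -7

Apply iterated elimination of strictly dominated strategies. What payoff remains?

-4

Column b is strictly dominated by a for Player II (-1<1, -5<-4, -5<0); eliminate b.
Column a is strictly dominated by c for Player II (-4<-1, -6<-5, -7<-5); eliminate a.
Row r2 is strictly dominated by row r1 (-4>-6); eliminate r2.
Row r3 is strictly dominated by row r1 (-4>-7); eliminate r3.
Only (r1, c) remains, with payoff -4.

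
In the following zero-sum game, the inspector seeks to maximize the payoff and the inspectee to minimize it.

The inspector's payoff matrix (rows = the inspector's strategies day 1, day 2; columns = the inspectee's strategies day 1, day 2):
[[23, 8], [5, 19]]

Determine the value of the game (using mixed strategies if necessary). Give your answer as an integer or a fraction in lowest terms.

397/29

Row minima are 8 and 5, so the inspector's maximin is 8; column maxima are 23 and 19, so the inspectee's minimax is 19. These differ, so the equilibrium is in mixed strategies.
Let the inspector play day 1 with probability p. The inspectee is indifferent when 23p + 5(1−p) = 8p + 19(1−p), giving p = 14/29.
Let the inspectee play day 1 with probability q. The inspector is indifferent when 23q + 8(1−q) = 5q + 19(1−q), giving q = 11/29.
The value is 23·(11/29) + (8)·(18/29) = 397/29.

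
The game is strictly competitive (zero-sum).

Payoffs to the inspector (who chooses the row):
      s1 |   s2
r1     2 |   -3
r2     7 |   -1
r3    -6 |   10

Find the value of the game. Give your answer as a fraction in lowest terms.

Row r1 is strictly dominated by row r2, so the inspector never plays it.
The remaining 2×2 game on (r2, r3) × (s1, s2) has no saddle point. Let the inspector play r2 with probability p; indifference gives 7p − 6(1−p) = −p + 10(1−p), so p = 2/3.
Similarly the inspectee's optimal q on s1 is 11/24, and the value is 7·(11/24) + (-1)·(13/24) = 8/3.

8/3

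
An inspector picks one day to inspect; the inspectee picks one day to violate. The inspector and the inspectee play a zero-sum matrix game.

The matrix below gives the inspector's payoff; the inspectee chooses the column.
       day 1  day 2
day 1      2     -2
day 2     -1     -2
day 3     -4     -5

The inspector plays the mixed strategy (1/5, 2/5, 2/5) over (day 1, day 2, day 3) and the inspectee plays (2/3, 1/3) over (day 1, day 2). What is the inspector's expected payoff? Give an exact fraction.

Against (2/3, 1/3), each row's expected payoff is day 1: 2/3; day 2: -4/3; day 3: -13/3.
Taking the (1/5, 2/5, 2/5)-weighted average: (1/5)·(2/3) + (2/5)·(-4/3) + (2/5)·(-13/3) = -32/15.

-32/15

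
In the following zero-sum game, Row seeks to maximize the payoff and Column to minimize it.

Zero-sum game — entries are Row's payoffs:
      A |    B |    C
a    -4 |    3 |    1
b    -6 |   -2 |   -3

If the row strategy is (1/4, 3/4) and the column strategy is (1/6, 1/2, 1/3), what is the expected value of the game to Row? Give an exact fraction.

-47/24

Against (1/6, 1/2, 1/3), each row's expected payoff is a: 7/6; b: -3.
Taking the (1/4, 3/4)-weighted average: (1/4)·(7/6) + (3/4)·(-3) = -47/24.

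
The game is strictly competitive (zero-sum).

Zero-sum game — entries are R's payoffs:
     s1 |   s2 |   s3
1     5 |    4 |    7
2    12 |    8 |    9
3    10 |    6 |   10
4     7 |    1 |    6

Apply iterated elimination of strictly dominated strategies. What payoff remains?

Column s1 is strictly dominated by s2 for C (4<5, 8<12, 6<10, 1<7); eliminate s1.
Column s3 is strictly dominated by s2 for C (4<7, 8<9, 6<10, 1<6); eliminate s3.
Row 4 is strictly dominated by row 1 (4>1); eliminate 4.
Row 3 is strictly dominated by row 2 (8>6); eliminate 3.
Row 1 is strictly dominated by row 2 (8>4); eliminate 1.
Only (2, s2) remains, with payoff 8.

8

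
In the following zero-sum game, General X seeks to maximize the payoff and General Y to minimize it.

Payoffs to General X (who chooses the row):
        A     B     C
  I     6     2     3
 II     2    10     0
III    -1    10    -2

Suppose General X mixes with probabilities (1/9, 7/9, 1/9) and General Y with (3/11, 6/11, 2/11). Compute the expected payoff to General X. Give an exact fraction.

551/99

Against (3/11, 6/11, 2/11), each row's expected payoff is I: 36/11; II: 6; III: 53/11.
Taking the (1/9, 7/9, 1/9)-weighted average: (1/9)·(36/11) + (7/9)·(6) + (1/9)·(53/11) = 551/99.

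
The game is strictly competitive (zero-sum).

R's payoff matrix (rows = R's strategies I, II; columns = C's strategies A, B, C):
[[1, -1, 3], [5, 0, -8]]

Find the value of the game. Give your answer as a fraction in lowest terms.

Column A is strictly dominated by B for C (it gives R more in every row).
The remaining 2×2 game on (I, II) × (B, C) has no saddle point. Let R play I with probability p; indifference gives −p = 3p − 8(1−p), so p = 2/3.
Similarly C's optimal q on B is 11/12, and the value is -1·(11/12) + (3)·(1/12) = -2/3.

-2/3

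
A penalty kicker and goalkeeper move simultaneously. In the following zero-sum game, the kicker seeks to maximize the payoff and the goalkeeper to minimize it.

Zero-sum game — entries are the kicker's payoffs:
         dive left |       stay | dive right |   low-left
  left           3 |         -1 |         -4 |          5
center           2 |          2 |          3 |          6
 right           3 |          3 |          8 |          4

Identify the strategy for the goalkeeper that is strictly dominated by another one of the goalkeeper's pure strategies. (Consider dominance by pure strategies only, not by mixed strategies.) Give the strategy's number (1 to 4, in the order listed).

4

The goalkeeper prefers columns that give the kicker less. Compare low-left with dive left: 3 < 5, 2 < 6, 3 < 4.
So dive left strictly dominates low-left for the goalkeeper; low-left is strictly dominated.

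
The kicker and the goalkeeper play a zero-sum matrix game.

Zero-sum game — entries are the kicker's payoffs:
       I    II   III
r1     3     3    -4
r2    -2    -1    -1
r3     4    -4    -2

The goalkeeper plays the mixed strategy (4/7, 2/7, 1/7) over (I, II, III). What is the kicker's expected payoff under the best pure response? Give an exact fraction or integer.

r1: (3)·(4/7) + (3)·(2/7) + (-4)·(1/7) = 2.
r2: (-2)·(4/7) + (-1)·(2/7) + (-1)·(1/7) = -11/7.
r3: (4)·(4/7) + (-4)·(2/7) + (-2)·(1/7) = 6/7.
The best pure response is r1 with expected payoff 2.

2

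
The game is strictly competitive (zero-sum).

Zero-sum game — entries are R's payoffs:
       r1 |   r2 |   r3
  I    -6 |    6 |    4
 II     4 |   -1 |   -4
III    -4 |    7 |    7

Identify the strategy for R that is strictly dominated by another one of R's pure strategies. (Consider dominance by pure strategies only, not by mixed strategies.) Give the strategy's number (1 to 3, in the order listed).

1

Compare I with III: -4 > -6, 7 > 6, 7 > 4.
So III strictly dominates I for R; I is strictly dominated.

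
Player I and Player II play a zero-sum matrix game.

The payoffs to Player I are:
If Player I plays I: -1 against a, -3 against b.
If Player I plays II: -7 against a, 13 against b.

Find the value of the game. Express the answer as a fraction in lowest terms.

Row minima are -3 and -7, so Player I's maximin is -3; column maxima are -1 and 13, so Player II's minimax is -1. These differ, so the equilibrium is in mixed strategies.
Let Player I play I with probability p. Player II is indifferent when −p − 7(1−p) = −3p + 13(1−p), giving p = 10/11.
Let Player II play a with probability q. Player I is indifferent when −q − 3(1−q) = −7q + 13(1−q), giving q = 8/11.
The value is -1·(8/11) + (-3)·(3/11) = -17/11.

-17/11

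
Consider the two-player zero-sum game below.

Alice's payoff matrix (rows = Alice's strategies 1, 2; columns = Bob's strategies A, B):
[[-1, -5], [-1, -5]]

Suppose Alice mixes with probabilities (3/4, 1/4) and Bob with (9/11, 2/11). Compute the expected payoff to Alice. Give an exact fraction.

-19/11

Against (9/11, 2/11), each row's expected payoff is 1: -19/11; 2: -19/11.
Taking the (3/4, 1/4)-weighted average: (3/4)·(-19/11) + (1/4)·(-19/11) = -19/11.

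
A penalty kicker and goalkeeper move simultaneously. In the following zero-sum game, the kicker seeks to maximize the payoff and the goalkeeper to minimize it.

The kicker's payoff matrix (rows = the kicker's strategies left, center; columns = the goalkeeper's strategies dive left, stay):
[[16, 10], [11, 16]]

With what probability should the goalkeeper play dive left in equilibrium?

Row minima are 10 and 11, so the kicker's maximin is 11; column maxima are 16 and 16, so the goalkeeper's minimax is 16. These differ, so the equilibrium is in mixed strategies.
Let the goalkeeper play dive left with probability q. The kicker is indifferent when 16q + 10(1−q) = 11q + 16(1−q), giving q = 6/11.

6/11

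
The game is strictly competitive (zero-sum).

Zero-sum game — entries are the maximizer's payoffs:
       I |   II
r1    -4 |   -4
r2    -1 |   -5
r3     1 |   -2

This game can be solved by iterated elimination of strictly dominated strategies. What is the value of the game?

Row r2 is strictly dominated by row r3 (1>-1, -2>-5); eliminate r2.
Row r1 is strictly dominated by row r3 (1>-4, -2>-4); eliminate r1.
Column I is strictly dominated by II for the minimizer (-2<1); eliminate I.
Only (r3, II) remains, with payoff -2.

-2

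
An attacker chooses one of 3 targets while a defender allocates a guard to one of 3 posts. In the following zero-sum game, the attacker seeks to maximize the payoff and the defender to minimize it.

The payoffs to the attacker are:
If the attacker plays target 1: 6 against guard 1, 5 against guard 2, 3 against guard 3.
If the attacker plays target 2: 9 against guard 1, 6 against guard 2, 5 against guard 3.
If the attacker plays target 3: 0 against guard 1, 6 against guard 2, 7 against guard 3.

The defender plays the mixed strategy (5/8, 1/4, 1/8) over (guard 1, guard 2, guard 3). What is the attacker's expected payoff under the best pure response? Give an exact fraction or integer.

target 1: (6)·(5/8) + (5)·(1/4) + (3)·(1/8) = 43/8.
target 2: (9)·(5/8) + (6)·(1/4) + (5)·(1/8) = 31/4.
target 3: (0)·(5/8) + (6)·(1/4) + (7)·(1/8) = 19/8.
The best pure response is target 2 with expected payoff 31/4.

31/4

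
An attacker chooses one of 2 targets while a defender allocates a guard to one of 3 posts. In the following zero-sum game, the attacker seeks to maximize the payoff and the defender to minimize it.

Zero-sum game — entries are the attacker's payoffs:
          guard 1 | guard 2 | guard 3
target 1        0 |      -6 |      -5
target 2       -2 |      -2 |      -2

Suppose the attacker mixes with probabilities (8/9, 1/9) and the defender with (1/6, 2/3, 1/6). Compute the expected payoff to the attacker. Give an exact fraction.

Against (1/6, 2/3, 1/6), each row's expected payoff is target 1: -29/6; target 2: -2.
Taking the (8/9, 1/9)-weighted average: (8/9)·(-29/6) + (1/9)·(-2) = -122/27.

-122/27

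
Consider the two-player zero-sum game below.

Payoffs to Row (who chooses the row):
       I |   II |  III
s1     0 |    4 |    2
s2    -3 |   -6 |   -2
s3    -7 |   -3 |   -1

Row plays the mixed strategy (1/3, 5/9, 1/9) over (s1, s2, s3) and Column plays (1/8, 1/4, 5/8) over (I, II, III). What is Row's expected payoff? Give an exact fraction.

-89/72

Against (1/8, 1/4, 5/8), each row's expected payoff is s1: 9/4; s2: -25/8; s3: -9/4.
Taking the (1/3, 5/9, 1/9)-weighted average: (1/3)·(9/4) + (5/9)·(-25/8) + (1/9)·(-9/4) = -89/72.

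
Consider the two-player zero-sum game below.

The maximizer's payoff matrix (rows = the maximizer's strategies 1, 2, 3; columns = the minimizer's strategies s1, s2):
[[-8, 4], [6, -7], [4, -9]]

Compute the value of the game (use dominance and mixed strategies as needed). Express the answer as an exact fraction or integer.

Row 3 is strictly dominated by row 2, so the maximizer never plays it.
The remaining 2×2 game on (1, 2) × (s1, s2) has no saddle point. Let the maximizer play 1 with probability p; indifference gives −8p + 6(1−p) = 4p − 7(1−p), so p = 13/25.
Similarly the minimizer's optimal q on s1 is 11/25, and the value is -8·(11/25) + (4)·(14/25) = -32/25.

-32/25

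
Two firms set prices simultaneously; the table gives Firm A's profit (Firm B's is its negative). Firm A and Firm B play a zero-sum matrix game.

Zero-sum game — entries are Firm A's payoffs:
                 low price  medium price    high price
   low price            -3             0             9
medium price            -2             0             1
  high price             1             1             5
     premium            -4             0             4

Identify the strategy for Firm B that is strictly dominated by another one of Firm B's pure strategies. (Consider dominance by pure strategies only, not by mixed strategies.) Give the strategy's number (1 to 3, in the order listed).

Firm B prefers columns that give Firm A less. Compare high price with low price: -3 < 9, -2 < 1, 1 < 5, -4 < 4.
So low price strictly dominates high price for Firm B; high price is strictly dominated.

3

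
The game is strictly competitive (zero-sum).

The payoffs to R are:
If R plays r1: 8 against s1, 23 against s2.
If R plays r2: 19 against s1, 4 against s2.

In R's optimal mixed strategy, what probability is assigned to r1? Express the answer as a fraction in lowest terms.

1/2

Row minima are 8 and 4, so R's maximin is 8; column maxima are 19 and 23, so C's minimax is 19. These differ, so the equilibrium is in mixed strategies.
Let R play r1 with probability p. C is indifferent when 8p + 19(1−p) = 23p + 4(1−p), giving p = 1/2.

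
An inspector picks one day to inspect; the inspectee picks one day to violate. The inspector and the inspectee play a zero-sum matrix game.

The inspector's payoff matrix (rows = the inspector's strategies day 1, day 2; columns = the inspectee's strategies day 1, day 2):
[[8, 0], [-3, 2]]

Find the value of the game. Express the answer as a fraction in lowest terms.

16/13

Row minima are 0 and -3, so the inspector's maximin is 0; column maxima are 8 and 2, so the inspectee's minimax is 2. These differ, so the equilibrium is in mixed strategies.
Let the inspector play day 1 with probability p. The inspectee is indifferent when 8p − 3(1−p) = 2(1−p), giving p = 5/13.
Let the inspectee play day 1 with probability q. The inspector is indifferent when 8q = −3q + 2(1−q), giving q = 2/13.
The value is 8·(2/13) + (0)·(11/13) = 16/13.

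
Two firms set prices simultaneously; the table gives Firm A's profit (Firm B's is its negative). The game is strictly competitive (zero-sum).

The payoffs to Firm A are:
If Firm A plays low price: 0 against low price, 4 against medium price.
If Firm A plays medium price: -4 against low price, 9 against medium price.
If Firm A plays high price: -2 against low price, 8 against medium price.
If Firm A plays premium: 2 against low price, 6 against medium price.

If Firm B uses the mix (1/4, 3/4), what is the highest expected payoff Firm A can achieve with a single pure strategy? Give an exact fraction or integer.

23/4

low price: (0)·(1/4) + (4)·(3/4) = 3.
medium price: (-4)·(1/4) + (9)·(3/4) = 23/4.
high price: (-2)·(1/4) + (8)·(3/4) = 11/2.
premium: (2)·(1/4) + (6)·(3/4) = 5.
The best pure response is medium price with expected payoff 23/4.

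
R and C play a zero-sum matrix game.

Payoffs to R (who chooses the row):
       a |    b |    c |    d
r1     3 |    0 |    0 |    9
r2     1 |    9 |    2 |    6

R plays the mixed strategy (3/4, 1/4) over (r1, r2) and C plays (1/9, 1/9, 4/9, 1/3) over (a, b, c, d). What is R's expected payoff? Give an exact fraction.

7/2

Against (1/9, 1/9, 4/9, 1/3), each row's expected payoff is r1: 10/3; r2: 4.
Taking the (3/4, 1/4)-weighted average: (3/4)·(10/3) + (1/4)·(4) = 7/2.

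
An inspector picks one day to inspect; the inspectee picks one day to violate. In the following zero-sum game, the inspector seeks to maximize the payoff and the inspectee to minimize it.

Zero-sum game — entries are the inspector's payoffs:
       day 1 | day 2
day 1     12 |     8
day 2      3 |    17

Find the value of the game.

10

Row minima are 8 and 3, so the inspector's maximin is 8; column maxima are 12 and 17, so the inspectee's minimax is 12. These differ, so the equilibrium is in mixed strategies.
Let the inspector play day 1 with probability p. The inspectee is indifferent when 12p + 3(1−p) = 8p + 17(1−p), giving p = 7/9.
Let the inspectee play day 1 with probability q. The inspector is indifferent when 12q + 8(1−q) = 3q + 17(1−q), giving q = 1/2.
The value is 12·(1/2) + (8)·(1/2) = 10.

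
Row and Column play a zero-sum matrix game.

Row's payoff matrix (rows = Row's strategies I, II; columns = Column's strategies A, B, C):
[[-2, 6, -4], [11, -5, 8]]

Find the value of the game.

Column A is strictly dominated by C for Column (it gives Row more in every row).
The remaining 2×2 game on (I, II) × (B, C) has no saddle point. Let Row play I with probability p; indifference gives 6p − 5(1−p) = −4p + 8(1−p), so p = 13/23.
Similarly Column's optimal q on B is 12/23, and the value is 6·(12/23) + (-4)·(11/23) = 28/23.

28/23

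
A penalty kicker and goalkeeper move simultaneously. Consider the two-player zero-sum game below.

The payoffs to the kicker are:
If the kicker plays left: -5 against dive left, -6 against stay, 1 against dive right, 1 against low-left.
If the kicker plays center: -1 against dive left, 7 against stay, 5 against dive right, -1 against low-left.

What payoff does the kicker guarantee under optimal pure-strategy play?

Row minima: -6, -1 → the kicker's maximin is -1.
Column maxima: -1, 7, 5, 1 → the goalkeeper's minimax is -1.
They coincide at (center, dive left), so the value is -1.

-1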